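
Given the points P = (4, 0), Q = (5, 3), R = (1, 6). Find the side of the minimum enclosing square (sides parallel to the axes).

6

The bounding box has width 4 and height 6.
An axis-aligned square enclosing the set must have side ≥ max(width, height).
So the minimum side is max(4, 6) = 6.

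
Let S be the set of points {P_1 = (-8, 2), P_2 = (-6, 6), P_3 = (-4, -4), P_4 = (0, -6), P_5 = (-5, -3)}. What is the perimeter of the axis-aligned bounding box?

40

Width = max x − min x = 0 − (-8) = 8.
Height = max y − min y = 6 − (-6) = 12.
Perimeter = 2(8 + 12) = 40.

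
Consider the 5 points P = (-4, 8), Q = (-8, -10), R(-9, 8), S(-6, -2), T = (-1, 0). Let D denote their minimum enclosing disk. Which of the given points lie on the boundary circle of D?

By Welzl's lemma the MEC is supported by two points (diametrically opposite) or three points (on a circumcircle).
The minimum enclosing circle is determined by three boundary points: P, Q, R.
Their circumcentre is (-6.5, -8/9) with r² = 27625/324.
The farthest remaining point T is at distance² 10057/324 ≤ 27625/324.
The points at distance exactly r from the centre are P, Q, R — 3 points.

P, Q, R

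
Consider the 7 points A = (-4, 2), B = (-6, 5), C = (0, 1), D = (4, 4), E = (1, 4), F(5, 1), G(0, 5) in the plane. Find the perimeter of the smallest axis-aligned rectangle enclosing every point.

Width = max x − min x = 5 − (-6) = 11.
Height = max y − min y = 5 − 1 = 4.
Perimeter = 2(11 + 4) = 30.

30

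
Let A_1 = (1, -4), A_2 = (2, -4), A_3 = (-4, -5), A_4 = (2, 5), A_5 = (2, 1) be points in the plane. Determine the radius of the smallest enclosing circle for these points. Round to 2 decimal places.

5.83

A smallest enclosing disk is always determined by at most three of the input points on its boundary.
The farthest pair is A_3–A_4 with squared distance 136. The circle on this segment as diameter has centre (-1, 0) and r² = 136/4 = 34.
Check A_1: distance² to centre = 20 ≤ 34, so it lies inside.
All remaining points lie in this disk, and no smaller disk contains both endpoints, so this is the minimum enclosing circle.
r = √34 ≈ 5.83.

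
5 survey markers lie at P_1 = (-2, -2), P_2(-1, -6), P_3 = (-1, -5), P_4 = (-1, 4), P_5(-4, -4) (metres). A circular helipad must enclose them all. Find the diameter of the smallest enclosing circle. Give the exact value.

10

By Welzl's lemma the MEC is supported by two points (diametrically opposite) or three points (on a circumcircle).
The farthest pair is P_2–P_4 with squared distance 100. The circle on this segment as diameter has centre (-1, -1) and r² = 100/4 = 25.
Check P_1: distance² to centre = 2 ≤ 25, so it lies inside.
All remaining points lie in this disk, and no smaller disk contains both endpoints, so this is the minimum enclosing circle.
Diameter = 2r = 2√25 = 10.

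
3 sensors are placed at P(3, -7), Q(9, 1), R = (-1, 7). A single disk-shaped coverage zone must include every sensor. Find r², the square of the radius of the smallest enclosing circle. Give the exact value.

45050/841

Side lengths²: PQ² = 100, PR² = 212, QR² = 136.
Since PR² = 212 < 136 + 100 = 236, the triangle is acute, so the smallest enclosing circle is the circumcircle.
Circumcentre = (50/29, 6/29), r² = 45050/841.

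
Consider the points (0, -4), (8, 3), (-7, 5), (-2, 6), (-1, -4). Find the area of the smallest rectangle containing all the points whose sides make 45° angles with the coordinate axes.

In coordinates u = x + y, v = x − y the rectangle is axis-aligned; the map (x,y)→(u,v) scales areas by 2.
u-values: -4, 11, -2, 4, -5; range = 11 − (-5) = 16.
v-values: 4, 5, -12, -8, 3; range = 5 − (-12) = 17.
Area = (16 × 17) / 2 = 136.

136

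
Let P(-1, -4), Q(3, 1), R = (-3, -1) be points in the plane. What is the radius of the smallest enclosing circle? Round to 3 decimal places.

3.318

Side lengths²: PQ² = 41, PR² = 13, QR² = 40.
Since PQ² = 41 < 40 + 13 = 53, the triangle is acute, so the smallest enclosing circle is the circumcircle.
Circumcentre = (7/22, -21/22), r² = 2665/242.
r = √(2665/242) ≈ 3.318.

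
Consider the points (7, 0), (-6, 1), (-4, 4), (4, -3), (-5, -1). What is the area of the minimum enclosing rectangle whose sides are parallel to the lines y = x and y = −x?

97.5

In coordinates u = x + y, v = x − y the rectangle is axis-aligned; the map (x,y)→(u,v) scales areas by 2.
u-values: 7, -5, 0, 1, -6; range = 7 − (-6) = 13.
v-values: 7, -7, -8, 7, -4; range = 7 − (-8) = 15.
Area = (13 × 15) / 2 = 97.5.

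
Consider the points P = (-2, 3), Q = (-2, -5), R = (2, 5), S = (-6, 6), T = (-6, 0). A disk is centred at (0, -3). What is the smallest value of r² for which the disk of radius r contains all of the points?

117

The required radius is the distance from (0, -3) to the farthest point.
Squared distances: 40, 8, 68, 117, 45.
Maximum is 117, attained at S.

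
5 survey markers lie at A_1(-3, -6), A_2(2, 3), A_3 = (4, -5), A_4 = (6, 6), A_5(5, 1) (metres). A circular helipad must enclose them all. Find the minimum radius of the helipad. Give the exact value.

A smallest enclosing disk is always determined by at most three of the input points on its boundary.
The farthest pair is A_1–A_4 with squared distance 225. The circle on this segment as diameter has centre (1.5, 0) and r² = 225/4 = 56.25.
Check A_2: distance² to centre = 9.25 ≤ 56.25, so it lies inside.
All remaining points lie in this disk, and no smaller disk contains both endpoints, so this is the minimum enclosing circle.
r = √(56.25) = 7.5.

7.5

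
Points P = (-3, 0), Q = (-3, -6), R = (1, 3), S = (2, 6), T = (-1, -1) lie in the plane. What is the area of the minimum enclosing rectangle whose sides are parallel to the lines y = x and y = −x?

In coordinates u = x + y, v = x − y the rectangle is axis-aligned; the map (x,y)→(u,v) scales areas by 2.
u-values: -3, -9, 4, 8, -2; range = 8 − (-9) = 17.
v-values: -3, 3, -2, -4, 0; range = 3 − (-4) = 7.
Area = (17 × 7) / 2 = 59.5.

59.5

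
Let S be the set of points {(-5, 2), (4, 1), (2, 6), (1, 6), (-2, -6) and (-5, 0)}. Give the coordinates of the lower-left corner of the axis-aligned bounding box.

x-range [-5, 4], y-range [-6, 6].
The lower-left corner is (-5, -6).

(-5, -6)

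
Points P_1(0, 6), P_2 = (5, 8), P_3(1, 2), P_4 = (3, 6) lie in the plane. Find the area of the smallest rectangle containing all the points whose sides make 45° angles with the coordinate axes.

In coordinates u = x + y, v = x − y the rectangle is axis-aligned; the map (x,y)→(u,v) scales areas by 2.
u-values: 6, 13, 3, 9; range = 13 − 3 = 10.
v-values: -6, -3, -1, -3; range = -1 − (-6) = 5.
Area = (10 × 5) / 2 = 25.

25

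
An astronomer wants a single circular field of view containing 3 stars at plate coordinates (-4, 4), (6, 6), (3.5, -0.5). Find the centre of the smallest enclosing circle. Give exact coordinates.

Call the three points A, B, C in the order given.
Side lengths²: AB² = 104, AC² = 76.5, BC² = 48.5.
Since AB² = 104 < 76.5 + 48.5 = 125, the triangle is acute, so the smallest enclosing circle is the circumcircle.
Circumcentre = (1.175, 4.125), r² = 26.79625.
Centre = (1.175, 4.125).

(1.175, 4.125)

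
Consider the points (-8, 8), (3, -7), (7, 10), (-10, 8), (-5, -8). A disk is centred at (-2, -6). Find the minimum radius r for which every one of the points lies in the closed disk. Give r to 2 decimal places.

18.36

The required radius is the distance from (-2, -6) to the farthest point.
Squared distances: 232, 26, 337, 260, 13.
Maximum is 337, attained at (7, 10).
r = √337 ≈ 18.36.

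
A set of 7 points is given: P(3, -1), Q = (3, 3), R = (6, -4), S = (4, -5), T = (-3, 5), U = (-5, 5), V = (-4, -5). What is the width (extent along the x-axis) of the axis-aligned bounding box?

11

max x = 6, min x = -5, so width = 11.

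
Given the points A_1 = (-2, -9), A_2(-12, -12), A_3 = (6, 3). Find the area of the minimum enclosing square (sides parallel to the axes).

The bounding box has width 18 and height 15.
An axis-aligned square enclosing the set must have side ≥ max(width, height).
So the minimum side is max(18, 15) = 18.
Area = 18² = 324.

324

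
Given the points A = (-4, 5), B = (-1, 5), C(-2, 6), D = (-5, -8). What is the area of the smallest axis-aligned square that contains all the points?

196

The bounding box has width 4 and height 14.
An axis-aligned square enclosing the set must have side ≥ max(width, height).
So the minimum side is max(4, 14) = 14.
Area = 14² = 196.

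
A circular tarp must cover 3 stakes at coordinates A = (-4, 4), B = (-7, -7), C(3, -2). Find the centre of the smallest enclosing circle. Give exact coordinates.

Side lengths²: AB² = 130, AC² = 85, BC² = 125.
Since AB² = 130 < 125 + 85 = 210, the triangle is acute, so the smallest enclosing circle is the circumcircle.
Circumcentre = (-121/38, -81/38), r² = 27625/722.
Centre = (-121/38, -81/38).

(-121/38, -81/38)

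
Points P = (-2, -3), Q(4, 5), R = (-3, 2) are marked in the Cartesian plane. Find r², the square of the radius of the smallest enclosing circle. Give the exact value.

Side lengths²: PQ² = 100, PR² = 26, QR² = 58.
Since PQ² = 100 ≥ 58 + 26 = 84, the angle opposite PQ is not acute, so the smallest enclosing circle has PQ as diameter.
Centre = midpoint of PQ = (1, 1), r² = 100/4 = 25.

25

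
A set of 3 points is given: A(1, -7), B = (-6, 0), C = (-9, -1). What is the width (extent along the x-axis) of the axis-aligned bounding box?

10

max x = 1, min x = -9, so width = 10.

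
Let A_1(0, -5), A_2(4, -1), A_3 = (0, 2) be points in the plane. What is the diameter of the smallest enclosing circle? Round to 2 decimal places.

7.07

Side lengths²: A_1A_2² = 32, A_1A_3² = 49, A_2A_3² = 25.
Since A_1A_3² = 49 < 32 + 25 = 57, the triangle is acute, so the smallest enclosing circle is the circumcircle.
Circumcentre = (0.5, -1.5), r² = 12.5.
Diameter = 2r = 2√(12.5) ≈ 7.07.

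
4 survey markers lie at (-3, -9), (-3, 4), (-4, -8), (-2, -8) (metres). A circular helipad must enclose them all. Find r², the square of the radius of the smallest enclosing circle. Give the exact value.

42.25

A smallest enclosing disk is always determined by at most three of the input points on its boundary.
The farthest pair is (-3, -9)–(-3, 4) with squared distance 169. The circle on this segment as diameter has centre (-3, -2.5) and r² = 169/4 = 42.25.
Check (-4, -8): distance² to centre = 31.25 ≤ 42.25, so it lies inside.
All remaining points lie in this disk, and no smaller disk contains both endpoints, so this is the minimum enclosing circle.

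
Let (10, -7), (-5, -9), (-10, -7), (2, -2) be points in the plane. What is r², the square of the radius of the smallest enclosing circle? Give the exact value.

100

By Welzl's lemma the MEC is supported by two points (diametrically opposite) or three points (on a circumcircle).
The farthest pair is (10, -7)–(-10, -7) with squared distance 400. The circle on this segment as diameter has centre (0, -7) and r² = 400/4 = 100.
Check (-5, -9): distance² to centre = 29 ≤ 100, so it lies inside.
All remaining points lie in this disk, and no smaller disk contains both endpoints, so this is the minimum enclosing circle.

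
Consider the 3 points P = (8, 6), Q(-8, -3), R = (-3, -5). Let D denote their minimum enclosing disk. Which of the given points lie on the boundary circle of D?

Side lengths²: PQ² = 337, PR² = 242, QR² = 29.
Since PQ² = 337 ≥ 242 + 29 = 271, the angle opposite PQ is not acute, so the smallest enclosing circle has PQ as diameter.
Centre = midpoint of PQ = (0, 1.5), r² = 337/4 = 84.25.
The points at distance exactly r from the centre are P, Q — 2 points.

P, Q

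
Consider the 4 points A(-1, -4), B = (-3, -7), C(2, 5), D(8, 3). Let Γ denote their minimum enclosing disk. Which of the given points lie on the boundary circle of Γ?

The minimum enclosing circle of a finite set is fixed by two of the points (as a diameter) or three (as a circumcircle).
The farthest pair is B–D with squared distance 221. The circle on this segment as diameter has centre (2.5, -2) and r² = 221/4 = 55.25.
Check A: distance² to centre = 16.25 ≤ 55.25, so it lies inside.
All remaining points lie in this disk, and no smaller disk contains both endpoints, so this is the minimum enclosing circle.
The points at distance exactly r from the centre are B, D — 2 points.

B, D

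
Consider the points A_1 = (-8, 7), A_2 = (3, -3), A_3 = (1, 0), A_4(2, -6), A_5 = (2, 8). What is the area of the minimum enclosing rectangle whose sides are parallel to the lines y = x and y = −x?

161

In coordinates u = x + y, v = x − y the rectangle is axis-aligned; the map (x,y)→(u,v) scales areas by 2.
u-values: -1, 0, 1, -4, 10; range = 10 − (-4) = 14.
v-values: -15, 6, 1, 8, -6; range = 8 − (-15) = 23.
Area = (14 × 23) / 2 = 161.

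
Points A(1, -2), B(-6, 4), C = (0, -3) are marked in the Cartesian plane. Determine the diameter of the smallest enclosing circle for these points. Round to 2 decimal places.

9.25

Side lengths²: AB² = 85, AC² = 2, BC² = 85.
Since BC² = 85 < 85 + 2 = 87, the triangle is acute, so the smallest enclosing circle is the circumcircle.
Circumcentre = (-71/26, 19/26), r² = 7225/338.
Diameter = 2r = 2√(7225/338) ≈ 9.25.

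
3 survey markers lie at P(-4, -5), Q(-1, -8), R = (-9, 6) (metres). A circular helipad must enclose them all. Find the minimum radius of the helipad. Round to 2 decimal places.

8.06

Side lengths²: PQ² = 18, PR² = 146, QR² = 260.
Since QR² = 260 ≥ 146 + 18 = 164, the angle opposite QR is not acute, so the smallest enclosing circle has QR as diameter.
Centre = midpoint of QR = (-5, -1), r² = 260/4 = 65.
r = √65 ≈ 8.06.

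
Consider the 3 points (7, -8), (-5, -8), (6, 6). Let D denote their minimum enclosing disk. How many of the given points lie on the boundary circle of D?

Call the three points A, B, C in the order given.
Side lengths²: AB² = 144, AC² = 197, BC² = 317.
Since BC² = 317 < 197 + 144 = 341, the triangle is acute, so the smallest enclosing circle is the circumcircle.
Circumcentre = (1, -39/28), r² = 62449/784.
The points at distance exactly r from the centre are (7, -8), (-5, -8), (6, 6) — 3 points.

3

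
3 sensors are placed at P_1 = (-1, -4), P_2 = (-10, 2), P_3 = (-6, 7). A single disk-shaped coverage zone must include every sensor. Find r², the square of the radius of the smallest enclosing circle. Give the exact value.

38909/1058

Side lengths²: P_1P_2² = 117, P_1P_3² = 146, P_2P_3² = 41.
Since P_1P_3² = 146 < 117 + 41 = 158, the triangle is acute, so the smallest enclosing circle is the circumcircle.
Circumcentre = (-183/46, 59/46), r² = 38909/1058.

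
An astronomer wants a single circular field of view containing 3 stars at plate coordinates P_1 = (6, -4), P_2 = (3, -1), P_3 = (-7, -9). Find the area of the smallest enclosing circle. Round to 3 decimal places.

Side lengths²: P_1P_2² = 18, P_1P_3² = 194, P_2P_3² = 164.
Since P_1P_3² = 194 ≥ 164 + 18 = 182, the angle opposite P_1P_3 is not acute, so the smallest enclosing circle has P_1P_3 as diameter.
Centre = midpoint of P_1P_3 = (-0.5, -6.5), r² = 194/4 = 48.5.
Area = π·r² = π·48.5 ≈ 152.367.

152.367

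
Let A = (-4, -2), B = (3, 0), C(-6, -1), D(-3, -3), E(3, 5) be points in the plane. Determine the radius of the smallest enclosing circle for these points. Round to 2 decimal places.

The farthest pair is C–E with squared distance 117. The circle on this segment as diameter has centre (-1.5, 2) and r² = 117/4 = 29.25.
Check A: distance² to centre = 22.25 ≤ 29.25, so it lies inside.
All remaining points lie in this disk, and no smaller disk contains both endpoints, so this is the minimum enclosing circle.
r = √(29.25) ≈ 5.41.

5.41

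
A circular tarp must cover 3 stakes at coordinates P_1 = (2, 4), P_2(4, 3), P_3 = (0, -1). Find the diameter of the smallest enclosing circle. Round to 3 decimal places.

5.676

Side lengths²: P_1P_2² = 5, P_1P_3² = 29, P_2P_3² = 32.
Since P_2P_3² = 32 < 29 + 5 = 34, the triangle is acute, so the smallest enclosing circle is the circumcircle.
Circumcentre = (11/6, 7/6), r² = 145/18.
Diameter = 2r = 2√(145/18) ≈ 5.676.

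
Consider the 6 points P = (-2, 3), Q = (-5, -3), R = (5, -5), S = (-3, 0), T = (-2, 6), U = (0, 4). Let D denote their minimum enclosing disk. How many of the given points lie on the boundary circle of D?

3

The minimum enclosing circle is determined by three boundary points: Q, R, T.
Their circumcentre is (0.8125, 0.0625) with r² = 43.1640625.
The farthest remaining point P is at distance² 16.5390625 ≤ 43.1640625.
The points at distance exactly r from the centre are Q, R, T — 3 points.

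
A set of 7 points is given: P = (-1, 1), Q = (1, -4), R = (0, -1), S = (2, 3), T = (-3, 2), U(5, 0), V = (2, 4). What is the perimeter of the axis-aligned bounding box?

Width = max x − min x = 5 − (-3) = 8.
Height = max y − min y = 4 − (-4) = 8.
Perimeter = 2(8 + 8) = 32.

32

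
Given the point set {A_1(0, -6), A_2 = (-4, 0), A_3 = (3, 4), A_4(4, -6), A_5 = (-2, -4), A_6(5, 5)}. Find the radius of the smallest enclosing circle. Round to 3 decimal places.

6.061

The minimum enclosing circle of a finite set is fixed by two of the points (as a diameter) or three (as a circumcircle).
The minimum enclosing circle is determined by three boundary points: A_1, A_2, A_6.
Their circumcentre is (76/37, -11/37) with r² = 50297/1369.
The farthest remaining point A_4 is at distance² 49705/1369 ≤ 50297/1369.
r = √(50297/1369) ≈ 6.061.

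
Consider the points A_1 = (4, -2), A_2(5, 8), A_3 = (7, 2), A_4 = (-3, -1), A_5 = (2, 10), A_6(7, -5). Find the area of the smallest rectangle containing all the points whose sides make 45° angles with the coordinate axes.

170

In coordinates u = x + y, v = x − y the rectangle is axis-aligned; the map (x,y)→(u,v) scales areas by 2.
u-values: 2, 13, 9, -4, 12, 2; range = 13 − (-4) = 17.
v-values: 6, -3, 5, -2, -8, 12; range = 12 − (-8) = 20.
Area = (17 × 20) / 2 = 170.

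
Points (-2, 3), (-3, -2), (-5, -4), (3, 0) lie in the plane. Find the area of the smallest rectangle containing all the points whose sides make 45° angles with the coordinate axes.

In coordinates u = x + y, v = x − y the rectangle is axis-aligned; the map (x,y)→(u,v) scales areas by 2.
u-values: 1, -5, -9, 3; range = 3 − (-9) = 12.
v-values: -5, -1, -1, 3; range = 3 − (-5) = 8.
Area = (12 × 8) / 2 = 48.

48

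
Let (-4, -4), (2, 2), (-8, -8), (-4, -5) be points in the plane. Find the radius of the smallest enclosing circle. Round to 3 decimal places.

A smallest enclosing disk is always determined by at most three of the input points on its boundary.
The farthest pair is (2, 2)–(-8, -8) with squared distance 200. The circle on this segment as diameter has centre (-3, -3) and r² = 200/4 = 50.
Check (-4, -4): distance² to centre = 2 ≤ 50, so it lies inside.
All remaining points lie in this disk, and no smaller disk contains both endpoints, so this is the minimum enclosing circle.
r = √50 ≈ 7.071.

7.071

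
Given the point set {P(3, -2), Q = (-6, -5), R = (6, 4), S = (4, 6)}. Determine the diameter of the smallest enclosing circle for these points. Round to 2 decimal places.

15.02

The minimum enclosing circle is determined by three boundary points: Q, R, S.
Their circumcentre is (-3/14, -3/14) with r² = 5525/98.
The farthest remaining point P is at distance² 1325/98 ≤ 5525/98.
Diameter = 2r = 2√(5525/98) ≈ 15.02.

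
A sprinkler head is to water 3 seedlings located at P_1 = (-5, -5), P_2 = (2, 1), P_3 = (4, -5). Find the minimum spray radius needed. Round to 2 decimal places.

Side lengths²: P_1P_2² = 85, P_1P_3² = 81, P_2P_3² = 40.
Since P_1P_2² = 85 < 81 + 40 = 121, the triangle is acute, so the smallest enclosing circle is the circumcircle.
Circumcentre = (-0.5, -19/6), r² = 425/18.
r = √(425/18) ≈ 4.86.

4.86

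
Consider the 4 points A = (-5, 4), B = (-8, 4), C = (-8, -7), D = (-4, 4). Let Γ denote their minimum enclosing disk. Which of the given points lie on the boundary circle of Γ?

B, C, D

A smallest enclosing disk is always determined by at most three of the input points on its boundary.
The farthest pair is C–D with squared distance 137. The circle on this segment as diameter has centre (-6, -1.5) and r² = 137/4 = 34.25.
Check A: distance² to centre = 31.25 ≤ 34.25, so it lies inside.
All remaining points lie in this disk, and no smaller disk contains both endpoints, so this is the minimum enclosing circle.
The points at distance exactly r from the centre are B, C, D — 3 points.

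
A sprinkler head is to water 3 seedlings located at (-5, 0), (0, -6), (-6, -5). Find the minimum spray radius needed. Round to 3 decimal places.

Call the three points A, B, C in the order given.
Side lengths²: AB² = 61, AC² = 26, BC² = 37.
Since AB² = 61 < 37 + 26 = 63, the triangle is acute, so the smallest enclosing circle is the circumcircle.
Circumcentre = (-161/62, -191/62), r² = 29341/1922.
r = √(29341/1922) ≈ 3.907.

3.907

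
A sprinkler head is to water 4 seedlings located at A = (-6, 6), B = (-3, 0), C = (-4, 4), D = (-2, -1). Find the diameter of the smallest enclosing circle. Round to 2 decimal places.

The farthest pair is A–D with squared distance 65. The circle on this segment as diameter has centre (-4, 2.5) and r² = 65/4 = 16.25.
Check B: distance² to centre = 7.25 ≤ 16.25, so it lies inside.
All remaining points lie in this disk, and no smaller disk contains both endpoints, so this is the minimum enclosing circle.
Diameter = 2r = 2√(16.25) ≈ 8.06.

8.06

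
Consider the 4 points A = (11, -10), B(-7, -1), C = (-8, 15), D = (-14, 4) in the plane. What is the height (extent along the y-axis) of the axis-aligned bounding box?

max y = 15, min y = -10, so height = 25.

25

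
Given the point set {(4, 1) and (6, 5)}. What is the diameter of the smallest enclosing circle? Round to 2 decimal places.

4.47

The smallest circle enclosing two points has them as diameter endpoints.
Centre = midpoint = (5, 3); r² = |(4, 1)−(6, 5)|²/4 = 20/4 = 5.
Diameter = 2r = 2√5 ≈ 4.47.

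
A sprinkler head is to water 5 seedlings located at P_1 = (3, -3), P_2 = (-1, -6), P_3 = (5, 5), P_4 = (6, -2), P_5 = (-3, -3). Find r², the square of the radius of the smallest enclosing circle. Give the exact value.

A smallest enclosing disk is always determined by at most three of the input points on its boundary.
The farthest pair is P_2–P_3 with squared distance 157. The circle on this segment as diameter has centre (2, -0.5) and r² = 157/4 = 39.25.
Check P_1: distance² to centre = 7.25 ≤ 39.25, so it lies inside.
All remaining points lie in this disk, and no smaller disk contains both endpoints, so this is the minimum enclosing circle.

39.25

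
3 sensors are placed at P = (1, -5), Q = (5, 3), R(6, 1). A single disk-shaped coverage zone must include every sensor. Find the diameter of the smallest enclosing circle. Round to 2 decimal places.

8.94

Side lengths²: PQ² = 80, PR² = 61, QR² = 5.
Since PQ² = 80 ≥ 61 + 5 = 66, the angle opposite PQ is not acute, so the smallest enclosing circle has PQ as diameter.
Centre = midpoint of PQ = (3, -1), r² = 80/4 = 20.
Diameter = 2r = 2√20 ≈ 8.94.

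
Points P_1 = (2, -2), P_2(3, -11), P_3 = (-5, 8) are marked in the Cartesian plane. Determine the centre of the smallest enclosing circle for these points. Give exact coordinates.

(-1, -1.5)

Side lengths²: P_1P_2² = 82, P_1P_3² = 149, P_2P_3² = 425.
Since P_2P_3² = 425 ≥ 149 + 82 = 231, the angle opposite P_2P_3 is not acute, so the smallest enclosing circle has P_2P_3 as diameter.
Centre = midpoint of P_2P_3 = (-1, -1.5), r² = 425/4 = 106.25.
Centre = (-1, -1.5).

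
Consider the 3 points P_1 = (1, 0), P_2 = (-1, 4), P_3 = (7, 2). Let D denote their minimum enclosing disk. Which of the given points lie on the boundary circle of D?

P_2, P_3

Side lengths²: P_1P_2² = 20, P_1P_3² = 40, P_2P_3² = 68.
Since P_2P_3² = 68 ≥ 40 + 20 = 60, the angle opposite P_2P_3 is not acute, so the smallest enclosing circle has P_2P_3 as diameter.
Centre = midpoint of P_2P_3 = (3, 3), r² = 68/4 = 17.
The points at distance exactly r from the centre are P_2, P_3 — 2 points.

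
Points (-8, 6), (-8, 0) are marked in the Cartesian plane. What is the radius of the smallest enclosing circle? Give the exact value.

3

The smallest circle enclosing two points has them as diameter endpoints.
Centre = midpoint = (-8, 3); r² = |(-8, 6)−(-8, 0)|²/4 = 36/4 = 9.
r = √9 = 3.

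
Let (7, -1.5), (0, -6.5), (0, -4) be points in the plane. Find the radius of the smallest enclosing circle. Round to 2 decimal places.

Call the three points A, B, C in the order given.
Side lengths²: AB² = 74, AC² = 55.25, BC² = 6.25.
Since AB² = 74 ≥ 55.25 + 6.25 = 61.5, the angle opposite AB is not acute, so the smallest enclosing circle has AB as diameter.
Centre = midpoint of AB = (3.5, -4), r² = 74/4 = 18.5.
r = √(18.5) ≈ 4.30.

4.30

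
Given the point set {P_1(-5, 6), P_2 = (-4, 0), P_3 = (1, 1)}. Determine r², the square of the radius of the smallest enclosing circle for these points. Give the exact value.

Side lengths²: P_1P_2² = 37, P_1P_3² = 61, P_2P_3² = 26.
Since P_1P_3² = 61 < 37 + 26 = 63, the triangle is acute, so the smallest enclosing circle is the circumcircle.
Circumcentre = (-129/62, 211/62), r² = 29341/1922.

29341/1922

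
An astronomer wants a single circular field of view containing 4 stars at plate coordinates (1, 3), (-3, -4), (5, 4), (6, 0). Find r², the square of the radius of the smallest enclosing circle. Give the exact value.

32

The farthest pair is (-3, -4)–(5, 4) with squared distance 128. The circle on this segment as diameter has centre (1, 0) and r² = 128/4 = 32.
Check (1, 3): distance² to centre = 9 ≤ 32, so it lies inside.
All remaining points lie in this disk, and no smaller disk contains both endpoints, so this is the minimum enclosing circle.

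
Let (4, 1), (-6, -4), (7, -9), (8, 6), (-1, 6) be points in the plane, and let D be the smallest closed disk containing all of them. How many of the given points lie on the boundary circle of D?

3

A smallest enclosing disk is always determined by at most three of the input points on its boundary.
The minimum enclosing circle is determined by three boundary points: (-6, -4), (7, -9), (8, 6).
Their circumcentre is (2.55, -1.17) with r² = 81.1114.
The farthest remaining point (-1, 6) is at distance² 64.0114 ≤ 81.1114.
The points at distance exactly r from the centre are (-6, -4), (7, -9), (8, 6) — 3 points.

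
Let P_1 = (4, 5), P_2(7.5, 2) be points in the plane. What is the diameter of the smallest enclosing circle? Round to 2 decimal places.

4.61

The smallest circle enclosing two points has them as diameter endpoints.
Centre = midpoint = (5.75, 3.5); r² = |P_1P_2|²/4 = 21.25/4 = 5.3125.
Diameter = 2r = 2√(5.3125) ≈ 4.61.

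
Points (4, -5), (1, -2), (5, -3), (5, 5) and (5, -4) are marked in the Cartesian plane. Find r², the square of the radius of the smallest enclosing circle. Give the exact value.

25.25

The minimum enclosing circle of a finite set is fixed by two of the points (as a diameter) or three (as a circumcircle).
The farthest pair is (4, -5)–(5, 5) with squared distance 101. The circle on this segment as diameter has centre (4.5, 0) and r² = 101/4 = 25.25.
Check (1, -2): distance² to centre = 16.25 ≤ 25.25, so it lies inside.
All remaining points lie in this disk, and no smaller disk contains both endpoints, so this is the minimum enclosing circle.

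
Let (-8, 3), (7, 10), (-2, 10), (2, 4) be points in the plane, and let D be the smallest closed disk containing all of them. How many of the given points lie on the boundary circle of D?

2

A smallest enclosing disk is always determined by at most three of the input points on its boundary.
The farthest pair is (-8, 3)–(7, 10) with squared distance 274. The circle on this segment as diameter has centre (-0.5, 6.5) and r² = 274/4 = 68.5.
Check (-2, 10): distance² to centre = 14.5 ≤ 68.5, so it lies inside.
All remaining points lie in this disk, and no smaller disk contains both endpoints, so this is the minimum enclosing circle.
The points at distance exactly r from the centre are (-8, 3), (7, 10) — 2 points.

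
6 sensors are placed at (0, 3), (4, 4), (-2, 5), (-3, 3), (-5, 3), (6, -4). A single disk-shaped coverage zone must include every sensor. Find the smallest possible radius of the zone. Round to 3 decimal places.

6.519

The farthest pair is (-5, 3)–(6, -4) with squared distance 170. The circle on this segment as diameter has centre (0.5, -0.5) and r² = 170/4 = 42.5.
Check (0, 3): distance² to centre = 12.5 ≤ 42.5, so it lies inside.
All remaining points lie in this disk, and no smaller disk contains both endpoints, so this is the minimum enclosing circle.
r = √(42.5) ≈ 6.519.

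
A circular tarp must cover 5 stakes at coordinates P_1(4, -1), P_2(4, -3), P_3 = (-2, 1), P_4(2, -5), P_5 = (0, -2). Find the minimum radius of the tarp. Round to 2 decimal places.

The minimum enclosing circle of a finite set is fixed by two of the points (as a diameter) or three (as a circumcircle).
The minimum enclosing circle is determined by three boundary points: P_2, P_3, P_4.
Their circumcentre is (0.6, -1.6) with r² = 13.52.
The farthest remaining point P_1 is at distance² 11.92 ≤ 13.52.
r = √(13.52) ≈ 3.68.

3.68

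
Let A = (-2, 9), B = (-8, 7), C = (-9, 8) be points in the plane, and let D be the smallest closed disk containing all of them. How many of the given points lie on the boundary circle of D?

2

Side lengths²: AB² = 40, AC² = 50, BC² = 2.
Since AC² = 50 ≥ 40 + 2 = 42, the angle opposite AC is not acute, so the smallest enclosing circle has AC as diameter.
Centre = midpoint of AC = (-5.5, 8.5), r² = 50/4 = 12.5.
The points at distance exactly r from the centre are A, C — 2 points.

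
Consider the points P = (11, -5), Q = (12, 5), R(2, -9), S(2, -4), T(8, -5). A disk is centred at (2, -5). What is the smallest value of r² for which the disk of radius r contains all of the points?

The required radius is the distance from (2, -5) to the farthest point.
Squared distances: 81, 200, 16, 1, 36.
Maximum is 200, attained at Q.

200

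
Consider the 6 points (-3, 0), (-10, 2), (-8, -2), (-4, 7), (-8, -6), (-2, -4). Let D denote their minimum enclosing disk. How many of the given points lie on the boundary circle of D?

2

The minimum enclosing circle of a finite set is fixed by two of the points (as a diameter) or three (as a circumcircle).
The farthest pair is (-4, 7)–(-8, -6) with squared distance 185. The circle on this segment as diameter has centre (-6, 0.5) and r² = 185/4 = 46.25.
Check (-3, 0): distance² to centre = 9.25 ≤ 46.25, so it lies inside.
All remaining points lie in this disk, and no smaller disk contains both endpoints, so this is the minimum enclosing circle.
The points at distance exactly r from the centre are (-4, 7), (-8, -6) — 2 points.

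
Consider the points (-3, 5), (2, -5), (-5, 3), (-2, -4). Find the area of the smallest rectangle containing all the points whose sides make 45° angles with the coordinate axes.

In coordinates u = x + y, v = x − y the rectangle is axis-aligned; the map (x,y)→(u,v) scales areas by 2.
u-values: 2, -3, -2, -6; range = 2 − (-6) = 8.
v-values: -8, 7, -8, 2; range = 7 − (-8) = 15.
Area = (8 × 15) / 2 = 60.

60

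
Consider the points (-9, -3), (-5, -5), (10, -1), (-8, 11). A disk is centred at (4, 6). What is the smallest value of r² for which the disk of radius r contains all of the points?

The required radius is the distance from (4, 6) to the farthest point.
Squared distances: 250, 202, 85, 169.
Maximum is 250, attained at (-9, -3).

250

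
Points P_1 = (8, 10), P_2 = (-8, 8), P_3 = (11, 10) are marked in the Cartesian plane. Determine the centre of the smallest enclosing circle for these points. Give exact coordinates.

Side lengths²: P_1P_2² = 260, P_1P_3² = 9, P_2P_3² = 365.
Since P_2P_3² = 365 ≥ 260 + 9 = 269, the angle opposite P_2P_3 is not acute, so the smallest enclosing circle has P_2P_3 as diameter.
Centre = midpoint of P_2P_3 = (1.5, 9), r² = 365/4 = 91.25.
Centre = (1.5, 9).

(1.5, 9)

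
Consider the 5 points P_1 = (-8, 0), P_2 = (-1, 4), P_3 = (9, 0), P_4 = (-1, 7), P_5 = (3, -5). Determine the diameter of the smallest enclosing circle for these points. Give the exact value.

17

A smallest enclosing disk is always determined by at most three of the input points on its boundary.
The farthest pair is P_1–P_3 with squared distance 289. The circle on this segment as diameter has centre (0.5, 0) and r² = 289/4 = 72.25.
Check P_2: distance² to centre = 18.25 ≤ 72.25, so it lies inside.
All remaining points lie in this disk, and no smaller disk contains both endpoints, so this is the minimum enclosing circle.
Diameter = 2r = 2√(72.25) = 17.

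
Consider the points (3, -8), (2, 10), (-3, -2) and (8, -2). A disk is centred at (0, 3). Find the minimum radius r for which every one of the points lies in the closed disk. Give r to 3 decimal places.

The required radius is the distance from (0, 3) to the farthest point.
Squared distances: 130, 53, 34, 89.
Maximum is 130, attained at (3, -8).
r = √130 ≈ 11.402.

11.402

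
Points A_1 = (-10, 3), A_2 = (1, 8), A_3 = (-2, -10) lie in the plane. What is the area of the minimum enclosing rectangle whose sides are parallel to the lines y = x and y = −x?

In coordinates u = x + y, v = x − y the rectangle is axis-aligned; the map (x,y)→(u,v) scales areas by 2.
u-values: -7, 9, -12; range = 9 − (-12) = 21.
v-values: -13, -7, 8; range = 8 − (-13) = 21.
Area = (21 × 21) / 2 = 220.5.

220.5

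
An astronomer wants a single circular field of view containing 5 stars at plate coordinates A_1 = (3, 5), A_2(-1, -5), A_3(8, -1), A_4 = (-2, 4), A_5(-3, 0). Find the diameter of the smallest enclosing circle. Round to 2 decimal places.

11.73

The minimum enclosing circle of a finite set is fixed by two of the points (as a diameter) or three (as a circumcircle).
The minimum enclosing circle is determined by three boundary points: A_2, A_3, A_4.
Their circumcentre is (75/34, -3/34) with r² = 19885/578.
The farthest remaining point A_5 is at distance² 15669/578 ≤ 19885/578.
Diameter = 2r = 2√(19885/578) ≈ 11.73.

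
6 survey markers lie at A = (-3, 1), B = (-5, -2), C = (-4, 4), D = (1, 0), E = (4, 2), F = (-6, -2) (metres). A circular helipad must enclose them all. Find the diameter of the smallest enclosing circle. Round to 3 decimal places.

10.770

By Welzl's lemma the MEC is supported by two points (diametrically opposite) or three points (on a circumcircle).
The farthest pair is E–F with squared distance 116. The circle on this segment as diameter has centre (-1, 0) and r² = 116/4 = 29.
Check A: distance² to centre = 5 ≤ 29, so it lies inside.
All remaining points lie in this disk, and no smaller disk contains both endpoints, so this is the minimum enclosing circle.
Diameter = 2r = 2√29 ≈ 10.770.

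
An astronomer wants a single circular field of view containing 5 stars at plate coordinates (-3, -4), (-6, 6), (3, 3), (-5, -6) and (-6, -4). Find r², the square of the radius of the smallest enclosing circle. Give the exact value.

A smallest enclosing disk is always determined by at most three of the input points on its boundary.
The minimum enclosing circle is determined by three boundary points: (-6, 6), (3, 3), (-5, -6).
Their circumcentre is (-41/14, 3/14) with r² = 4205/98.
The farthest remaining point (-6, -4) is at distance² 2665/98 ≤ 4205/98.

4205/98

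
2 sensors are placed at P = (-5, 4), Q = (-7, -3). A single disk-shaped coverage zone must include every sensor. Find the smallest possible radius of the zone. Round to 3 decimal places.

3.640

The smallest circle enclosing two points has them as diameter endpoints.
Centre = midpoint = (-6, 0.5); r² = |PQ|²/4 = 53/4 = 13.25.
r = √(13.25) ≈ 3.640.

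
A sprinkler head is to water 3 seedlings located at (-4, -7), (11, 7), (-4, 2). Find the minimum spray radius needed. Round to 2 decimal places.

10.26

Call the three points A, B, C in the order given.
Side lengths²: AB² = 421, AC² = 81, BC² = 250.
Since AB² = 421 ≥ 250 + 81 = 331, the angle opposite AB is not acute, so the smallest enclosing circle has AB as diameter.
Centre = midpoint of AB = (3.5, 0), r² = 421/4 = 105.25.
r = √(105.25) ≈ 10.26.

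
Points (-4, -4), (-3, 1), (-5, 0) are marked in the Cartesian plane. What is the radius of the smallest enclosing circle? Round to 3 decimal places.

2.550

Call the three points A, B, C in the order given.
Side lengths²: AB² = 26, AC² = 17, BC² = 5.
Since AB² = 26 ≥ 17 + 5 = 22, the angle opposite AB is not acute, so the smallest enclosing circle has AB as diameter.
Centre = midpoint of AB = (-3.5, -1.5), r² = 26/4 = 6.5.
r = √(6.5) ≈ 2.550.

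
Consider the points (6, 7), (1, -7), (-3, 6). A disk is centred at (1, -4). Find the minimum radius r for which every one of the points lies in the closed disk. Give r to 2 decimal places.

The required radius is the distance from (1, -4) to the farthest point.
Squared distances: 146, 9, 116.
Maximum is 146, attained at (6, 7).
r = √146 ≈ 12.08.

12.08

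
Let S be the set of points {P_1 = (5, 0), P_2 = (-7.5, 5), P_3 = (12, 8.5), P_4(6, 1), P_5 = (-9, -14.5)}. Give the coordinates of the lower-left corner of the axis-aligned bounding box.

(-9, -14.5)

x-range [-9, 12], y-range [-14.5, 8.5].
The lower-left corner is (-9, -14.5).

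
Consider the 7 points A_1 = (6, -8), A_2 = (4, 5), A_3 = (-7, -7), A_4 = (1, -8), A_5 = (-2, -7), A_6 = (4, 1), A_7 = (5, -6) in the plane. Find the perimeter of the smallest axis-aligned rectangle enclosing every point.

52

Width = max x − min x = 6 − (-7) = 13.
Height = max y − min y = 5 − (-8) = 13.
Perimeter = 2(13 + 13) = 52.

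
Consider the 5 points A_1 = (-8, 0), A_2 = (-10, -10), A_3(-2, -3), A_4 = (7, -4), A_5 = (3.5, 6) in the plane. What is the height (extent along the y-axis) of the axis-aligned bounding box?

16

max y = 6, min y = -10, so height = 16.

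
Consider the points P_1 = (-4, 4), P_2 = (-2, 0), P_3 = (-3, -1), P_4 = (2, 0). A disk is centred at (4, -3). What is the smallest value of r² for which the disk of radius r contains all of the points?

The required radius is the distance from (4, -3) to the farthest point.
Squared distances: 113, 45, 53, 13.
Maximum is 113, attained at P_1.

113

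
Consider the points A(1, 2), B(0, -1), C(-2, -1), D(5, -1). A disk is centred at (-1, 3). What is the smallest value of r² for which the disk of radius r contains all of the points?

The required radius is the distance from (-1, 3) to the farthest point.
Squared distances: 5, 17, 17, 52.
Maximum is 52, attained at D.

52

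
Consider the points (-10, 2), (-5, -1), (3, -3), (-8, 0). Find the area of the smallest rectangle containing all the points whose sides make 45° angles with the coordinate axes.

72

In coordinates u = x + y, v = x − y the rectangle is axis-aligned; the map (x,y)→(u,v) scales areas by 2.
u-values: -8, -6, 0, -8; range = 0 − (-8) = 8.
v-values: -12, -4, 6, -8; range = 6 − (-12) = 18.
Area = (8 × 18) / 2 = 72.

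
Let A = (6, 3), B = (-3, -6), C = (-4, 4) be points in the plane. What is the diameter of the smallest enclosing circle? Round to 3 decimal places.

Side lengths²: AB² = 162, AC² = 101, BC² = 101.
Since AB² = 162 < 101 + 101 = 202, the triangle is acute, so the smallest enclosing circle is the circumcircle.
Circumcentre = (13/22, -13/22), r² = 10201/242.
Diameter = 2r = 2√(10201/242) ≈ 12.985.

12.985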